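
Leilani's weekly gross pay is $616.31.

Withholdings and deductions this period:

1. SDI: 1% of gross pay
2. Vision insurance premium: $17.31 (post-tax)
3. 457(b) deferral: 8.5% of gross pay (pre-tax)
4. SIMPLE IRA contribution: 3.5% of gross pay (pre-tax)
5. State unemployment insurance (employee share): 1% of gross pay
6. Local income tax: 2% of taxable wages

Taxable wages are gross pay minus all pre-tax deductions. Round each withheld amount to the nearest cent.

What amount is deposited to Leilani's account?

$501.87

457(b) deferral: $616.31 × 0.085 = $52.39
SIMPLE IRA contribution: $616.31 × 0.035 = $21.57
Pre-tax total = $52.39 + $21.57 = $73.96
Taxable wages = $616.31 − $73.96 = $542.35
Local income tax: $542.35 × 0.02 = $10.85
State unemployment insurance (employee share): $616.31 × 0.01 = $6.16
SDI: $616.31 × 0.01 = $6.16
Vision insurance premium: $17.31
Total deductions = $52.39 + $21.57 + $10.85 + $6.16 + $6.16 + $17.31 = $114.44
Net pay = $616.31 − $114.44 = $501.87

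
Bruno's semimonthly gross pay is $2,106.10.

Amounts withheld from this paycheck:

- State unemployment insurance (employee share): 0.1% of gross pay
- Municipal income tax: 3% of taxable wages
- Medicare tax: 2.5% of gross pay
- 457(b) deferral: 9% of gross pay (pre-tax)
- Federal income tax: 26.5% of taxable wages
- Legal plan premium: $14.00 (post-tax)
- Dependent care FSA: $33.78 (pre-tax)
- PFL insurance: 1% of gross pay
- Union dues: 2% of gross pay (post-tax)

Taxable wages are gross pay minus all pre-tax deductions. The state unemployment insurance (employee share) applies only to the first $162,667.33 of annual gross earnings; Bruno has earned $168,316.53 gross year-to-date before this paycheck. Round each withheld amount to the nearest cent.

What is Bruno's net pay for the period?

Dependent care FSA: $33.78
457(b) deferral: $2,106.10 × 0.09 = $189.55
Pre-tax total = $33.78 + $189.55 = $223.33
Taxable wages = $2,106.10 − $223.33 = $1,882.77
Federal income tax: $1,882.77 × 0.265 = $498.93
Municipal income tax: $1,882.77 × 0.03 = $56.48
PFL insurance: $2,106.10 × 0.01 = $21.06
Medicare tax: $2,106.10 × 0.025 = $52.65
State unemployment insurance (employee share): annual cap $162,667.33 already reached (YTD $168,316.53), so $0.00
Legal plan premium: $14.00
Union dues: $2,106.10 × 0.02 = $42.12
Total deductions = $33.78 + $189.55 + $498.93 + $56.48 + $21.06 + $52.65 + $0.00 + $14.00 + $42.12 = $908.57
Net pay = $2,106.10 − $908.57 = $1,197.53

$1,197.53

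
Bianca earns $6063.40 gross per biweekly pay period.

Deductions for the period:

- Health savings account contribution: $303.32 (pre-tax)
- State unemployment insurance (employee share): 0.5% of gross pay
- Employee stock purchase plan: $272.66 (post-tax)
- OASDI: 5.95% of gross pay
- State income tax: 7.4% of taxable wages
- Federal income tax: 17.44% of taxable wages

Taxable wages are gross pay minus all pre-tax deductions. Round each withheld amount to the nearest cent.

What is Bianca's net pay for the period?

Health savings account contribution: $303.32
Taxable wages = $6063.40 − $303.32 = $5760.08
State income tax: $5760.08 × 0.074 = $426.25
Federal income tax: $5760.08 × 0.1744 = $1004.56
OASDI: $6063.40 × 0.0595 = $360.77
State unemployment insurance (employee share): $6063.40 × 0.005 = $30.32
Employee stock purchase plan: $272.66
Total deductions = $303.32 + $426.25 + $1004.56 + $360.77 + $30.32 + $272.66 = $2397.88
Net pay = $6063.40 − $2397.88 = $3665.52

$3665.52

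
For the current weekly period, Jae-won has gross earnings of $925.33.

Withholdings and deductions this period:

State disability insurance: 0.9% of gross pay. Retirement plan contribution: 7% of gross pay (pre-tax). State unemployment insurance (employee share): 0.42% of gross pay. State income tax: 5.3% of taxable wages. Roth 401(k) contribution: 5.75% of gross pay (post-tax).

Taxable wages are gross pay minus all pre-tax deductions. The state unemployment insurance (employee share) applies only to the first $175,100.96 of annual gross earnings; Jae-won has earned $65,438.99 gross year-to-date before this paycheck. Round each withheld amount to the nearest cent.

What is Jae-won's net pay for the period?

Retirement plan contribution: $925.33 × 0.07 = $64.77
Taxable wages = $925.33 − $64.77 = $860.56
State income tax: $860.56 × 0.053 = $45.61
State disability insurance: $925.33 × 0.009 = $8.33
State unemployment insurance (employee share): cap not yet reached, full $925.33 is subject → $925.33 × 0.0042 = $3.89
Roth 401(k) contribution: $925.33 × 0.0575 = $53.21
Total deductions = $64.77 + $45.61 + $8.33 + $3.89 + $53.21 = $175.81
Net pay = $925.33 − $175.81 = $749.52

$749.52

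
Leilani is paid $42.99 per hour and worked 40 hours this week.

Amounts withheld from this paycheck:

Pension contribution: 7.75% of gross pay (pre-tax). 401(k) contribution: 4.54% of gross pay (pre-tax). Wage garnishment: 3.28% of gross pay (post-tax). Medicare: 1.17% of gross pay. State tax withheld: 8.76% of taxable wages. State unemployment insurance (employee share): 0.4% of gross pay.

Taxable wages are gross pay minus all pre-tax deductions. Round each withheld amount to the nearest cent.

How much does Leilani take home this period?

Gross pay: 40 × $42.99 = $1719.60
Pension contribution: $1719.60 × 0.0775 = $133.27
401(k) contribution: $1719.60 × 0.0454 = $78.07
Pre-tax total = $133.27 + $78.07 = $211.34
Taxable wages = $1719.60 − $211.34 = $1508.26
State tax withheld: $1508.26 × 0.0876 = $132.12
State unemployment insurance (employee share): $1719.60 × 0.004 = $6.88
Medicare: $1719.60 × 0.0117 = $20.12
Wage garnishment: $1719.60 × 0.0328 = $56.40
Total deductions = $133.27 + $78.07 + $132.12 + $6.88 + $20.12 + $56.40 = $426.86
Net pay = $1719.60 − $426.86 = $1292.74

$1292.74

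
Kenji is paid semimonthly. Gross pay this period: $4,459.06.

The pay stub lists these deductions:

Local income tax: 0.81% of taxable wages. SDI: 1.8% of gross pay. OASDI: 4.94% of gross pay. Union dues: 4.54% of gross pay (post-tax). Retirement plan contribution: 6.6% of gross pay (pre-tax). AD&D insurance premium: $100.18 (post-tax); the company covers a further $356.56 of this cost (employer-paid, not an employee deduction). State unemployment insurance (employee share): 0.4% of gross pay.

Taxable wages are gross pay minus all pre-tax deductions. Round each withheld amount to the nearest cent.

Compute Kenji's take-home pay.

$3,510.03

Retirement plan contribution: $4,459.06 × 0.066 = $294.30
Taxable wages = $4,459.06 − $294.30 = $4,164.76
Local income tax: $4,164.76 × 0.0081 = $33.73
OASDI: $4,459.06 × 0.0494 = $220.28
State unemployment insurance (employee share): $4,459.06 × 0.004 = $17.84
SDI: $4,459.06 × 0.018 = $80.26
Union dues: $4,459.06 × 0.0454 = $202.44
AD&D insurance premium: $100.18
(Employer's $356.56 toward AD&D insurance premium is not withheld from the employee.)
Total deductions = $294.30 + $33.73 + $220.28 + $17.84 + $80.26 + $202.44 + $100.18 = $949.03
Net pay = $4,459.06 − $949.03 = $3,510.03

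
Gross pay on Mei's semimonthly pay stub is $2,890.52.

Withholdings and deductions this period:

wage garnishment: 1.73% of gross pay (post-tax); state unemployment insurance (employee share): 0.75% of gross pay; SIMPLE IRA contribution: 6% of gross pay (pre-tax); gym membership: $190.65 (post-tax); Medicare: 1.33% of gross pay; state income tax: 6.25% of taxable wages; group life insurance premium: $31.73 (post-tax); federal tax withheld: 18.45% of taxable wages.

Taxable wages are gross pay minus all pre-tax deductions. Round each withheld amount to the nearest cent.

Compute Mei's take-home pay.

SIMPLE IRA contribution: $2,890.52 × 0.06 = $173.43
Taxable wages = $2,890.52 − $173.43 = $2,717.09
State income tax: $2,717.09 × 0.0625 = $169.82
Federal tax withheld: $2,717.09 × 0.1845 = $501.30
State unemployment insurance (employee share): $2,890.52 × 0.0075 = $21.68
Medicare: $2,890.52 × 0.0133 = $38.44
Gym membership: $190.65
Wage garnishment: $2,890.52 × 0.0173 = $50.01
Group life insurance premium: $31.73
Total deductions = $173.43 + $169.82 + $501.30 + $21.68 + $38.44 + $190.65 + $50.01 + $31.73 = $1,177.06
Net pay = $2,890.52 − $1,177.06 = $1,713.46

$1,713.46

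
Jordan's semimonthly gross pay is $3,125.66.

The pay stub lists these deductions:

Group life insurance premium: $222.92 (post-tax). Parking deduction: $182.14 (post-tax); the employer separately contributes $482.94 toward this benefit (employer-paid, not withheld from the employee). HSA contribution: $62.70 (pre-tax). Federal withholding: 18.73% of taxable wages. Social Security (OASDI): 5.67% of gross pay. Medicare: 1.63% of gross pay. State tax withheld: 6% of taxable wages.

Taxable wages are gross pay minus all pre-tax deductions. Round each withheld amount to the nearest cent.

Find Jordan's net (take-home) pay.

$1,672.26

HSA contribution: $62.70
Taxable wages = $3,125.66 − $62.70 = $3,062.96
Federal withholding: $3,062.96 × 0.1873 = $573.69
State tax withheld: $3,062.96 × 0.06 = $183.78
Medicare: $3,125.66 × 0.0163 = $50.95
Social Security (OASDI): $3,125.66 × 0.0567 = $177.22
Group life insurance premium: $222.92
Parking deduction: $182.14
(Employer's $482.94 toward parking deduction is not withheld from the employee.)
Total deductions = $62.70 + $573.69 + $183.78 + $50.95 + $177.22 + $222.92 + $182.14 = $1,453.40
Net pay = $3,125.66 − $1,453.40 = $1,672.26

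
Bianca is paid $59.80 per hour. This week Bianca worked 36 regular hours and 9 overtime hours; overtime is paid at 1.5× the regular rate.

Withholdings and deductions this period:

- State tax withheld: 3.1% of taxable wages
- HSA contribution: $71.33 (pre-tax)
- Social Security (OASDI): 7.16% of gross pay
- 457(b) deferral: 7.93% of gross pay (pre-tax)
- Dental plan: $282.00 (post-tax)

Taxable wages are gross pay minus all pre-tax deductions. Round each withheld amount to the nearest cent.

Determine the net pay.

Regular pay: 36 × $59.80 = $2152.80
Overtime pay: 9 × $59.80 × 1.5 = $807.30
Gross pay = $2152.80 + $807.30 = $2960.10
HSA contribution: $71.33
457(b) deferral: $2960.10 × 0.0793 = $234.74
Pre-tax total = $71.33 + $234.74 = $306.07
Taxable wages = $2960.10 − $306.07 = $2654.03
State tax withheld: $2654.03 × 0.031 = $82.27
Social Security (OASDI): $2960.10 × 0.0716 = $211.94
Dental plan: $282.00
Total deductions = $71.33 + $234.74 + $82.27 + $211.94 + $282.00 = $882.28
Net pay = $2960.10 − $882.28 = $2077.82

$2077.82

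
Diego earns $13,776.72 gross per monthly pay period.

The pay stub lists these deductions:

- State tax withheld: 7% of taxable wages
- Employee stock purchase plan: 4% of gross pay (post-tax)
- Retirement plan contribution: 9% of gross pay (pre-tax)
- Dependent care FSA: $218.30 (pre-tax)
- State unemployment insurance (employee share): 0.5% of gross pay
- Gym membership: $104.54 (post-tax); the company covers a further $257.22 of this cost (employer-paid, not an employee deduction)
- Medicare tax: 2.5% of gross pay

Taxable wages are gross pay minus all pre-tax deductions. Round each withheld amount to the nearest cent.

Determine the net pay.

$10,387.31

Dependent care FSA: $218.30
Retirement plan contribution: $13,776.72 × 0.09 = $1,239.90
Pre-tax total = $218.30 + $1,239.90 = $1,458.20
Taxable wages = $13,776.72 − $1,458.20 = $12,318.52
State tax withheld: $12,318.52 × 0.07 = $862.30
Medicare tax: $13,776.72 × 0.025 = $344.42
State unemployment insurance (employee share): $13,776.72 × 0.005 = $68.88
Gym membership: $104.54
Employee stock purchase plan: $13,776.72 × 0.04 = $551.07
(Employer's $257.22 toward gym membership is not withheld from the employee.)
Total deductions = $218.30 + $1,239.90 + $862.30 + $344.42 + $68.88 + $104.54 + $551.07 = $3,389.41
Net pay = $13,776.72 − $3,389.41 = $10,387.31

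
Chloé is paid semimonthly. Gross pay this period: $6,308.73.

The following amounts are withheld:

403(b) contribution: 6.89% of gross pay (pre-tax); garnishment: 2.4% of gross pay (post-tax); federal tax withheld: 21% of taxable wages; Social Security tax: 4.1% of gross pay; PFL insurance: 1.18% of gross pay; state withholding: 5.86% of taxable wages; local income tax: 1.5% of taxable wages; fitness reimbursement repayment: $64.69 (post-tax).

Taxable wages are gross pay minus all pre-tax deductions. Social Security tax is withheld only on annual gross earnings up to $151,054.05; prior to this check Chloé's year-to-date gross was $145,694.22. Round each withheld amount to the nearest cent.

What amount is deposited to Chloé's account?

403(b) contribution: $6,308.73 × 0.0689 = $434.67
Taxable wages = $6,308.73 − $434.67 = $5,874.06
Federal tax withheld: $5,874.06 × 0.21 = $1,233.55
State withholding: $5,874.06 × 0.0586 = $344.22
Local income tax: $5,874.06 × 0.015 = $88.11
Social Security tax: only $151,054.05 − $145,694.22 = $5,359.83 of this check is subject → $5,359.83 × 0.041 = $219.75
PFL insurance: $6,308.73 × 0.0118 = $74.44
Garnishment: $6,308.73 × 0.024 = $151.41
Fitness reimbursement repayment: $64.69
Total deductions = $434.67 + $1,233.55 + $344.22 + $88.11 + $219.75 + $74.44 + $151.41 + $64.69 = $2,610.84
Net pay = $6,308.73 − $2,610.84 = $3,697.89

$3,697.89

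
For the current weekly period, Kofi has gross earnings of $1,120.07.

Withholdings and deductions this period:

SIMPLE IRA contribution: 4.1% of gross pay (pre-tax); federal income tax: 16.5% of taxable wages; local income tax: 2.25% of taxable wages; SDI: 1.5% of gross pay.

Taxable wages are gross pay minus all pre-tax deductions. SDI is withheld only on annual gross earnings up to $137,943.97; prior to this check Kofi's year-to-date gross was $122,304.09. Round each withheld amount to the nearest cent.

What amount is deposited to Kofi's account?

$855.95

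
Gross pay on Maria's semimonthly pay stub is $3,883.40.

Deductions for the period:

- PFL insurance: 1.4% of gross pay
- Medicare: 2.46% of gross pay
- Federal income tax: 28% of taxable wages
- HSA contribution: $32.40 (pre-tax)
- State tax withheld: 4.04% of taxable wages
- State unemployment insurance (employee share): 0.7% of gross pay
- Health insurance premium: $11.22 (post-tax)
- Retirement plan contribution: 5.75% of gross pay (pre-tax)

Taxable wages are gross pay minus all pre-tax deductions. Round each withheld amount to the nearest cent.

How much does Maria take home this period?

$2,277.08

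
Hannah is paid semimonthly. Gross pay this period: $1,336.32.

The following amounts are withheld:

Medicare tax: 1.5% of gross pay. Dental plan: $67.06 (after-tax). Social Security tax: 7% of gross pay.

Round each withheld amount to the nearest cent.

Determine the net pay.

Social Security tax: $1,336.32 × 0.07 = $93.54
Medicare tax: $1,336.32 × 0.015 = $20.04
Dental plan: $67.06
Total deductions = $93.54 + $20.04 + $67.06 = $180.64
Net pay = $1,336.32 − $180.64 = $1,155.68

$1,155.68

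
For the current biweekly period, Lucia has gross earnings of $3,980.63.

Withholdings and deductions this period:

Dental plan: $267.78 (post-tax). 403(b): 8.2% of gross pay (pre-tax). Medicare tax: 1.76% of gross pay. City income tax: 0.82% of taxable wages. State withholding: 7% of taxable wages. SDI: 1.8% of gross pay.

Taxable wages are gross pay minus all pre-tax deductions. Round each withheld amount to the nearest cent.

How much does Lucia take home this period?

403(b): $3,980.63 × 0.082 = $326.41
Taxable wages = $3,980.63 − $326.41 = $3,654.22
City income tax: $3,654.22 × 0.0082 = $29.96
State withholding: $3,654.22 × 0.07 = $255.80
SDI: $3,980.63 × 0.018 = $71.65
Medicare tax: $3,980.63 × 0.0176 = $70.06
Dental plan: $267.78
Total deductions = $326.41 + $29.96 + $255.80 + $71.65 + $70.06 + $267.78 = $1,021.66
Net pay = $3,980.63 − $1,021.66 = $2,958.97

$2,958.97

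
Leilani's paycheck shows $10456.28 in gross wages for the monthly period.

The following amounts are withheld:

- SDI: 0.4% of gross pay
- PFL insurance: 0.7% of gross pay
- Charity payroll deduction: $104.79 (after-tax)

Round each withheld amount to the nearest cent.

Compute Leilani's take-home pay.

$10236.47

PFL insurance: $10456.28 × 0.007 = $73.19
SDI: $10456.28 × 0.004 = $41.83
Charity payroll deduction: $104.79
Total deductions = $73.19 + $41.83 + $104.79 = $219.81
Net pay = $10456.28 − $219.81 = $10236.47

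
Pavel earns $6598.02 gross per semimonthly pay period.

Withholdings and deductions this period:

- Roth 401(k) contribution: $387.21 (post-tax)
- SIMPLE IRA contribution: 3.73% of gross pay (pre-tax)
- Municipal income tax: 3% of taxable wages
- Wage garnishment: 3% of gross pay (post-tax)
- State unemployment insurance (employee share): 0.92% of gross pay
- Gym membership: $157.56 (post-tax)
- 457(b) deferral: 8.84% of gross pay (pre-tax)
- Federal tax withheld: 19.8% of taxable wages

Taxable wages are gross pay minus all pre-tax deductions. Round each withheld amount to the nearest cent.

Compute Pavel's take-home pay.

$3649.99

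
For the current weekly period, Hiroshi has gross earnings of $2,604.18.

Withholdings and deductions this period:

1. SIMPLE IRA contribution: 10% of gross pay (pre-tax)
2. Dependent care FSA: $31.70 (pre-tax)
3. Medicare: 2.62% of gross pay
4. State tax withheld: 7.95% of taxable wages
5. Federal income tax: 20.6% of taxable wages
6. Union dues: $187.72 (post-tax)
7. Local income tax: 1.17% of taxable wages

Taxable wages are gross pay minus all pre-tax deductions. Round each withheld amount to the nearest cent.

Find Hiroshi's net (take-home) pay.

Dependent care FSA: $31.70
SIMPLE IRA contribution: $2,604.18 × 0.1 = $260.42
Pre-tax total = $31.70 + $260.42 = $292.12
Taxable wages = $2,604.18 − $292.12 = $2,312.06
Local income tax: $2,312.06 × 0.0117 = $27.05
Federal income tax: $2,312.06 × 0.206 = $476.28
State tax withheld: $2,312.06 × 0.0795 = $183.81
Medicare: $2,604.18 × 0.0262 = $68.23
Union dues: $187.72
Total deductions = $31.70 + $260.42 + $27.05 + $476.28 + $183.81 + $68.23 + $187.72 = $1,235.21
Net pay = $2,604.18 − $1,235.21 = $1,368.97

$1,368.97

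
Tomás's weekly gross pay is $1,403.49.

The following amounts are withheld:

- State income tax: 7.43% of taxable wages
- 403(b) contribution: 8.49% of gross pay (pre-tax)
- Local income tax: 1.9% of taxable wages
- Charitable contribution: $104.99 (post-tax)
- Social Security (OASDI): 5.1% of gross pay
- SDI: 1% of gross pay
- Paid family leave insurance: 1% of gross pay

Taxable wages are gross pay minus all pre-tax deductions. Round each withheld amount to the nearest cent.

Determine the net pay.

$959.87

403(b) contribution: $1,403.49 × 0.0849 = $119.16
Taxable wages = $1,403.49 − $119.16 = $1,284.33
State income tax: $1,284.33 × 0.0743 = $95.43
Local income tax: $1,284.33 × 0.019 = $24.40
Social Security (OASDI): $1,403.49 × 0.051 = $71.58
Paid family leave insurance: $1,403.49 × 0.01 = $14.03
SDI: $1,403.49 × 0.01 = $14.03
Charitable contribution: $104.99
Total deductions = $119.16 + $95.43 + $24.40 + $71.58 + $14.03 + $14.03 + $104.99 = $443.62
Net pay = $1,403.49 − $443.62 = $959.87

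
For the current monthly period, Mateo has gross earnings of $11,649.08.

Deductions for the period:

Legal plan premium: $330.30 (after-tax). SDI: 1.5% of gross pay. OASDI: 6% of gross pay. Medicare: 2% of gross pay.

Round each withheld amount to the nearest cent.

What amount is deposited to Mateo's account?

$10,212.12

Medicare: $11,649.08 × 0.02 = $232.98
OASDI: $11,649.08 × 0.06 = $698.94
SDI: $11,649.08 × 0.015 = $174.74
Legal plan premium: $330.30
Total deductions = $232.98 + $698.94 + $174.74 + $330.30 = $1,436.96
Net pay = $11,649.08 − $1,436.96 = $10,212.12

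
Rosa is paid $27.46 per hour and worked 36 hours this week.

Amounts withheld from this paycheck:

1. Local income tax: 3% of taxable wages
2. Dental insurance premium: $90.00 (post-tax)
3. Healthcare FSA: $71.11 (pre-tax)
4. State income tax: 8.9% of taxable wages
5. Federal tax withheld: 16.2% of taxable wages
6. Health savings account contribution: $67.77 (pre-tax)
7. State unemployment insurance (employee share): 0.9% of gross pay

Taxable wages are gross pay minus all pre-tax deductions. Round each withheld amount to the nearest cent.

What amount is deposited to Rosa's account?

Gross pay: 36 × $27.46 = $988.56
Health savings account contribution: $67.77
Healthcare FSA: $71.11
Pre-tax total = $67.77 + $71.11 = $138.88
Taxable wages = $988.56 − $138.88 = $849.68
Local income tax: $849.68 × 0.03 = $25.49
Federal tax withheld: $849.68 × 0.162 = $137.65
State income tax: $849.68 × 0.089 = $75.62
State unemployment insurance (employee share): $988.56 × 0.009 = $8.90
Dental insurance premium: $90.00
Total deductions = $67.77 + $71.11 + $25.49 + $137.65 + $75.62 + $8.90 + $90.00 = $476.54
Net pay = $988.56 − $476.54 = $512.02

$512.02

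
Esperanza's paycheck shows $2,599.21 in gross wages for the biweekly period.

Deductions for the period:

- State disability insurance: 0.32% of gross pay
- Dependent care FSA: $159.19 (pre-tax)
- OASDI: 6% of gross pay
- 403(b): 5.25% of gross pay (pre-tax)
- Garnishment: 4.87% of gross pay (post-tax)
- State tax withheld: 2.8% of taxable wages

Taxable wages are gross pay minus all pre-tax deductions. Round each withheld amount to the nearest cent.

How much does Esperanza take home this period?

$1,948.21

403(b): $2,599.21 × 0.0525 = $136.46
Dependent care FSA: $159.19
Pre-tax total = $136.46 + $159.19 = $295.65
Taxable wages = $2,599.21 − $295.65 = $2,303.56
State tax withheld: $2,303.56 × 0.028 = $64.50
State disability insurance: $2,599.21 × 0.0032 = $8.32
OASDI: $2,599.21 × 0.06 = $155.95
Garnishment: $2,599.21 × 0.0487 = $126.58
Total deductions = $136.46 + $159.19 + $64.50 + $8.32 + $155.95 + $126.58 = $651.00
Net pay = $2,599.21 − $651.00 = $1,948.21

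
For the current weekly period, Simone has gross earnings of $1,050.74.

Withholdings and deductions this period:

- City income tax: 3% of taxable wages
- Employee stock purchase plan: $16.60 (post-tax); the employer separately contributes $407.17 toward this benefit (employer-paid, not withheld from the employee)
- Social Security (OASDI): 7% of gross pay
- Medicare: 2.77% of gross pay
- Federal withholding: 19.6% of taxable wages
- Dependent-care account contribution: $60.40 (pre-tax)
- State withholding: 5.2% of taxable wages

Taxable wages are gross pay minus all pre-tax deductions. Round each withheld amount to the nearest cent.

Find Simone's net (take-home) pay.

Dependent-care account contribution: $60.40
Taxable wages = $1,050.74 − $60.40 = $990.34
State withholding: $990.34 × 0.052 = $51.50
Federal withholding: $990.34 × 0.196 = $194.11
City income tax: $990.34 × 0.03 = $29.71
Medicare: $1,050.74 × 0.0277 = $29.11
Social Security (OASDI): $1,050.74 × 0.07 = $73.55
Employee stock purchase plan: $16.60
(Employer's $407.17 toward employee stock purchase plan is not withheld from the employee.)
Total deductions = $60.40 + $51.50 + $194.11 + $29.71 + $29.11 + $73.55 + $16.60 = $454.98
Net pay = $1,050.74 − $454.98 = $595.76

$595.76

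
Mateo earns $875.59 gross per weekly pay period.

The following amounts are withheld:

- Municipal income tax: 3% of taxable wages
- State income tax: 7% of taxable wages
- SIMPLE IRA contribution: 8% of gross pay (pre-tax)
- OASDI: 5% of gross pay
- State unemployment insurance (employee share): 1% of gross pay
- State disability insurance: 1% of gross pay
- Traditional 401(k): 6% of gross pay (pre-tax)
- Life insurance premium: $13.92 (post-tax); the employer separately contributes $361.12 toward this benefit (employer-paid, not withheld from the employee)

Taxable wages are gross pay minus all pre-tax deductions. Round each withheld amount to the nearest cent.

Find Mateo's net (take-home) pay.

$602.48

SIMPLE IRA contribution: $875.59 × 0.08 = $70.05
Traditional 401(k): $875.59 × 0.06 = $52.54
Pre-tax total = $70.05 + $52.54 = $122.59
Taxable wages = $875.59 − $122.59 = $753.00
Municipal income tax: $753.00 × 0.03 = $22.59
State income tax: $753.00 × 0.07 = $52.71
OASDI: $875.59 × 0.05 = $43.78
State disability insurance: $875.59 × 0.01 = $8.76
State unemployment insurance (employee share): $875.59 × 0.01 = $8.76
Life insurance premium: $13.92
(Employer's $361.12 toward life insurance premium is not withheld from the employee.)
Total deductions = $70.05 + $52.54 + $22.59 + $52.71 + $43.78 + $8.76 + $8.76 + $13.92 = $273.11
Net pay = $875.59 − $273.11 = $602.48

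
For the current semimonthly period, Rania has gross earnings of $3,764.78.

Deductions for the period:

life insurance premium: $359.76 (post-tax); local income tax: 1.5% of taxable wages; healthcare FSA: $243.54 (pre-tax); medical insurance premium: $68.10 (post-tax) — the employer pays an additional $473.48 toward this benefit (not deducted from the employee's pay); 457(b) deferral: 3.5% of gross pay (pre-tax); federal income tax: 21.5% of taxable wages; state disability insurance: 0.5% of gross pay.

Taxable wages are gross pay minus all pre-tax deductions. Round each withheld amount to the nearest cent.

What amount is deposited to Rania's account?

Healthcare FSA: $243.54
457(b) deferral: $3,764.78 × 0.035 = $131.77
Pre-tax total = $243.54 + $131.77 = $375.31
Taxable wages = $3,764.78 − $375.31 = $3,389.47
Federal income tax: $3,389.47 × 0.215 = $728.74
Local income tax: $3,389.47 × 0.015 = $50.84
State disability insurance: $3,764.78 × 0.005 = $18.82
Medical insurance premium: $68.10
Life insurance premium: $359.76
(Employer's $473.48 toward medical insurance premium is not withheld from the employee.)
Total deductions = $243.54 + $131.77 + $728.74 + $50.84 + $18.82 + $68.10 + $359.76 = $1,601.57
Net pay = $3,764.78 − $1,601.57 = $2,163.21

$2,163.21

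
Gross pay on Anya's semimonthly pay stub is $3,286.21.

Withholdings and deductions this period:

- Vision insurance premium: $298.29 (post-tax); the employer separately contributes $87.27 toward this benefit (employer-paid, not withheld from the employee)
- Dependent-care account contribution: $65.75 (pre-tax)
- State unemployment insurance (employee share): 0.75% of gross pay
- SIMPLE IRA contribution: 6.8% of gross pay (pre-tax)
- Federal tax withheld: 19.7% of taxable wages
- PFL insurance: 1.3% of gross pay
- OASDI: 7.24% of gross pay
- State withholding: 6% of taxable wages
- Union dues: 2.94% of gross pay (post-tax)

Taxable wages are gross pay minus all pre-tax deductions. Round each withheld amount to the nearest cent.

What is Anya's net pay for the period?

Dependent-care account contribution: $65.75
SIMPLE IRA contribution: $3,286.21 × 0.068 = $223.46
Pre-tax total = $65.75 + $223.46 = $289.21
Taxable wages = $3,286.21 − $289.21 = $2,997.00
Federal tax withheld: $2,997.00 × 0.197 = $590.41
State withholding: $2,997.00 × 0.06 = $179.82
OASDI: $3,286.21 × 0.0724 = $237.92
PFL insurance: $3,286.21 × 0.013 = $42.72
State unemployment insurance (employee share): $3,286.21 × 0.0075 = $24.65
Vision insurance premium: $298.29
Union dues: $3,286.21 × 0.0294 = $96.61
(Employer's $87.27 toward vision insurance premium is not withheld from the employee.)
Total deductions = $65.75 + $223.46 + $590.41 + $179.82 + $237.92 + $42.72 + $24.65 + $298.29 + $96.61 = $1,759.63
Net pay = $3,286.21 − $1,759.63 = $1,526.58

$1,526.58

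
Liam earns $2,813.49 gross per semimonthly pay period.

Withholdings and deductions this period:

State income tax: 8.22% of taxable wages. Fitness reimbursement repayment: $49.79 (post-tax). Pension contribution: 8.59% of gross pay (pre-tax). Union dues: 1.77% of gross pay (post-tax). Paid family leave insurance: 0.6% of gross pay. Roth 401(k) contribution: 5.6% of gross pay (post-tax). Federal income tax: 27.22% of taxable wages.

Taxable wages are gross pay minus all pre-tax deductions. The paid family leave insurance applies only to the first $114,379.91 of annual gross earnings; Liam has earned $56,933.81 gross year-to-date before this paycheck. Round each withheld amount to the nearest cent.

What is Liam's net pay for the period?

Pension contribution: $2,813.49 × 0.0859 = $241.68
Taxable wages = $2,813.49 − $241.68 = $2,571.81
Federal income tax: $2,571.81 × 0.2722 = $700.05
State income tax: $2,571.81 × 0.0822 = $211.40
Paid family leave insurance: cap not yet reached, full $2,813.49 is subject → $2,813.49 × 0.006 = $16.88
Union dues: $2,813.49 × 0.0177 = $49.80
Roth 401(k) contribution: $2,813.49 × 0.056 = $157.56
Fitness reimbursement repayment: $49.79
Total deductions = $241.68 + $700.05 + $211.40 + $16.88 + $49.80 + $157.56 + $49.79 = $1,427.16
Net pay = $2,813.49 − $1,427.16 = $1,386.33

$1,386.33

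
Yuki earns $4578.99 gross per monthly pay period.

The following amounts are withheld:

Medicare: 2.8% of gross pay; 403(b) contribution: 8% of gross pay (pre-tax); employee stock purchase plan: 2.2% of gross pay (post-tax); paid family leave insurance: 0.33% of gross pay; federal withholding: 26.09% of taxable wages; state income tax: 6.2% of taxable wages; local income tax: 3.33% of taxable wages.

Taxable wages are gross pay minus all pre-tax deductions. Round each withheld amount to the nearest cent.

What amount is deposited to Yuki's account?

$2468.05

403(b) contribution: $4578.99 × 0.08 = $366.32
Taxable wages = $4578.99 − $366.32 = $4212.67
Federal withholding: $4212.67 × 0.2609 = $1099.09
State income tax: $4212.67 × 0.062 = $261.19
Local income tax: $4212.67 × 0.0333 = $140.28
Paid family leave insurance: $4578.99 × 0.0033 = $15.11
Medicare: $4578.99 × 0.028 = $128.21
Employee stock purchase plan: $4578.99 × 0.022 = $100.74
Total deductions = $366.32 + $1099.09 + $261.19 + $140.28 + $15.11 + $128.21 + $100.74 = $2110.94
Net pay = $4578.99 − $2110.94 = $2468.05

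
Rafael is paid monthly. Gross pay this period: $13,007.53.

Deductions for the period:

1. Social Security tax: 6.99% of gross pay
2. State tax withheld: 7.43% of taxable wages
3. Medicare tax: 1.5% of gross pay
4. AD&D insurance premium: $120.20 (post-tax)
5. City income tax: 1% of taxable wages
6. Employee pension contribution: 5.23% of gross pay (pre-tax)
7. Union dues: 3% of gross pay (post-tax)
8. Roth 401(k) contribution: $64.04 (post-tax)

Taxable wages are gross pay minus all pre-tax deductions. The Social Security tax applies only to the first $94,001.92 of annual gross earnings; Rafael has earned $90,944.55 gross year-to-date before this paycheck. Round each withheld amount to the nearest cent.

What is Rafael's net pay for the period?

Employee pension contribution: $13,007.53 × 0.0523 = $680.29
Taxable wages = $13,007.53 − $680.29 = $12,327.24
State tax withheld: $12,327.24 × 0.0743 = $915.91
City income tax: $12,327.24 × 0.01 = $123.27
Social Security tax: only $94,001.92 − $90,944.55 = $3,057.37 of this check is subject → $3,057.37 × 0.0699 = $213.71
Medicare tax: $13,007.53 × 0.015 = $195.11
AD&D insurance premium: $120.20
Union dues: $13,007.53 × 0.03 = $390.23
Roth 401(k) contribution: $64.04
Total deductions = $680.29 + $915.91 + $123.27 + $213.71 + $195.11 + $120.20 + $390.23 + $64.04 = $2,702.76
Net pay = $13,007.53 − $2,702.76 = $10,304.77

$10,304.77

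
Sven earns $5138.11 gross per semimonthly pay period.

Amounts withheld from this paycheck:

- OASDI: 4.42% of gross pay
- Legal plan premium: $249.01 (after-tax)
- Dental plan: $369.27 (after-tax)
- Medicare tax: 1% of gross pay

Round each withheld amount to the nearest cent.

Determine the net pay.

$4241.35

Medicare tax: $5138.11 × 0.01 = $51.38
OASDI: $5138.11 × 0.0442 = $227.10
Legal plan premium: $249.01
Dental plan: $369.27
Total deductions = $51.38 + $227.10 + $249.01 + $369.27 = $896.76
Net pay = $5138.11 − $896.76 = $4241.35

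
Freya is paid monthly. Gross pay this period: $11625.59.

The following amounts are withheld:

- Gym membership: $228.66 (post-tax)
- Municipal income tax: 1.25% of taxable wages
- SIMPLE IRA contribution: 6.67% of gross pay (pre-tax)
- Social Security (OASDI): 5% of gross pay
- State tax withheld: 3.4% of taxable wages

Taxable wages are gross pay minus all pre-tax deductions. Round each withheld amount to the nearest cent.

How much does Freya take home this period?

$9535.68

SIMPLE IRA contribution: $11625.59 × 0.0667 = $775.43
Taxable wages = $11625.59 − $775.43 = $10850.16
State tax withheld: $10850.16 × 0.034 = $368.91
Municipal income tax: $10850.16 × 0.0125 = $135.63
Social Security (OASDI): $11625.59 × 0.05 = $581.28
Gym membership: $228.66
Total deductions = $775.43 + $368.91 + $135.63 + $581.28 + $228.66 = $2089.91
Net pay = $11625.59 − $2089.91 = $9535.68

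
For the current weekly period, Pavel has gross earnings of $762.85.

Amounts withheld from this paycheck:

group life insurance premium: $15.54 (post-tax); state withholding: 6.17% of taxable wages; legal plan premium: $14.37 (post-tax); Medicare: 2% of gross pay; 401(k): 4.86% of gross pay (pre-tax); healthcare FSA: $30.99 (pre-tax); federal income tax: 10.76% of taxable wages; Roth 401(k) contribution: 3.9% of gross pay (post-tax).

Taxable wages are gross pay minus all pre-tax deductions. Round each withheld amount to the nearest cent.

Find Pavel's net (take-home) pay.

$502.24

Healthcare FSA: $30.99
401(k): $762.85 × 0.0486 = $37.07
Pre-tax total = $30.99 + $37.07 = $68.06
Taxable wages = $762.85 − $68.06 = $694.79
Federal income tax: $694.79 × 0.1076 = $74.76
State withholding: $694.79 × 0.0617 = $42.87
Medicare: $762.85 × 0.02 = $15.26
Group life insurance premium: $15.54
Legal plan premium: $14.37
Roth 401(k) contribution: $762.85 × 0.039 = $29.75
Total deductions = $30.99 + $37.07 + $74.76 + $42.87 + $15.26 + $15.54 + $14.37 + $29.75 = $260.61
Net pay = $762.85 − $260.61 = $502.24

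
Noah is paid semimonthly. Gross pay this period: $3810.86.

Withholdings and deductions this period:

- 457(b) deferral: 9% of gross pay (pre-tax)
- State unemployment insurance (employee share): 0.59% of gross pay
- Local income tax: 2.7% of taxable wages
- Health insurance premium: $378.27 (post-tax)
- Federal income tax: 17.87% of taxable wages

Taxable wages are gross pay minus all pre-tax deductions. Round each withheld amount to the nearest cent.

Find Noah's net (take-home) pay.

$2353.79

457(b) deferral: $3810.86 × 0.09 = $342.98
Taxable wages = $3810.86 − $342.98 = $3467.88
Federal income tax: $3467.88 × 0.1787 = $619.71
Local income tax: $3467.88 × 0.027 = $93.63
State unemployment insurance (employee share): $3810.86 × 0.0059 = $22.48
Health insurance premium: $378.27
Total deductions = $342.98 + $619.71 + $93.63 + $22.48 + $378.27 = $1457.07
Net pay = $3810.86 − $1457.07 = $2353.79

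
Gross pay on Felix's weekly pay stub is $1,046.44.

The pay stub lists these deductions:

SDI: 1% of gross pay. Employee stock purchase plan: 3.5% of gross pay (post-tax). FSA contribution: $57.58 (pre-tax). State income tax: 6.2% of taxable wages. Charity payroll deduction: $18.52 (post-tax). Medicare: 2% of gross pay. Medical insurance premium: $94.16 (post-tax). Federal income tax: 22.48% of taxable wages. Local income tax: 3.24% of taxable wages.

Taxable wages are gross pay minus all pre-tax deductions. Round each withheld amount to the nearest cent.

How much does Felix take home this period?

$492.51

FSA contribution: $57.58
Taxable wages = $1,046.44 − $57.58 = $988.86
Federal income tax: $988.86 × 0.2248 = $222.30
Local income tax: $988.86 × 0.0324 = $32.04
State income tax: $988.86 × 0.062 = $61.31
SDI: $1,046.44 × 0.01 = $10.46
Medicare: $1,046.44 × 0.02 = $20.93
Employee stock purchase plan: $1,046.44 × 0.035 = $36.63
Medical insurance premium: $94.16
Charity payroll deduction: $18.52
Total deductions = $57.58 + $222.30 + $32.04 + $61.31 + $10.46 + $20.93 + $36.63 + $94.16 + $18.52 = $553.93
Net pay = $1,046.44 − $553.93 = $492.51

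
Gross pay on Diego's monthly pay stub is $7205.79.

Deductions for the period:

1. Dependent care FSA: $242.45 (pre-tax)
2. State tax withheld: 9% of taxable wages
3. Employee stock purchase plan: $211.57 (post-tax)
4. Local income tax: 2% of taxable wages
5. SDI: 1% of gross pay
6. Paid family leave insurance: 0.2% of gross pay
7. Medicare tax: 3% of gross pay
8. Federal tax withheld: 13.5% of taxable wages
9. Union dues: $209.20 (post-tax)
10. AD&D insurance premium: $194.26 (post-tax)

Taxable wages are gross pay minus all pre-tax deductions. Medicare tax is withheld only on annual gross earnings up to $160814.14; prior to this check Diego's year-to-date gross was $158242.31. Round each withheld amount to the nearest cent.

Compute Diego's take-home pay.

$4478.67

Dependent care FSA: $242.45
Taxable wages = $7205.79 − $242.45 = $6963.34
State tax withheld: $6963.34 × 0.09 = $626.70
Federal tax withheld: $6963.34 × 0.135 = $940.05
Local income tax: $6963.34 × 0.02 = $139.27
SDI: $7205.79 × 0.01 = $72.06
Paid family leave insurance: $7205.79 × 0.002 = $14.41
Medicare tax: only $160814.14 − $158242.31 = $2571.83 of this check is subject → $2571.83 × 0.03 = $77.15
Union dues: $209.20
Employee stock purchase plan: $211.57
AD&D insurance premium: $194.26
Total deductions = $242.45 + $626.70 + $940.05 + $139.27 + $72.06 + $14.41 + $77.15 + $209.20 + $211.57 + $194.26 = $2727.12
Net pay = $7205.79 − $2727.12 = $4478.67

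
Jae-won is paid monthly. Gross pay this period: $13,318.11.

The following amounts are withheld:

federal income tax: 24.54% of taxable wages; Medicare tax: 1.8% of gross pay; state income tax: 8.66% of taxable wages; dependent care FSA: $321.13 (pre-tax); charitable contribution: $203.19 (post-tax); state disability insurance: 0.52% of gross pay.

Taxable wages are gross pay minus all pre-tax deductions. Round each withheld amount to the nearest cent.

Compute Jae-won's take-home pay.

$8,169.81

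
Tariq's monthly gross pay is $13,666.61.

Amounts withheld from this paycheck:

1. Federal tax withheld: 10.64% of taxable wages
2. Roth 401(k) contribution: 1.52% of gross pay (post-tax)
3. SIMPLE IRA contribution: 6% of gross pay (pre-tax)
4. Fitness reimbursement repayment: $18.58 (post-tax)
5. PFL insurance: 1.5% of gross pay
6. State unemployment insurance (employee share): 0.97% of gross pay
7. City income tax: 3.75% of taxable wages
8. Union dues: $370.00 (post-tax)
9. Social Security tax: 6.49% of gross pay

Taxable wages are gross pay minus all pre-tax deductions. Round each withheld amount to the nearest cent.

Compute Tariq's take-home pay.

SIMPLE IRA contribution: $13,666.61 × 0.06 = $820.00
Taxable wages = $13,666.61 − $820.00 = $12,846.61
City income tax: $12,846.61 × 0.0375 = $481.75
Federal tax withheld: $12,846.61 × 0.1064 = $1,366.88
Social Security tax: $13,666.61 × 0.0649 = $886.96
PFL insurance: $13,666.61 × 0.015 = $205.00
State unemployment insurance (employee share): $13,666.61 × 0.0097 = $132.57
Union dues: $370.00
Roth 401(k) contribution: $13,666.61 × 0.0152 = $207.73
Fitness reimbursement repayment: $18.58
Total deductions = $820.00 + $481.75 + $1,366.88 + $886.96 + $205.00 + $132.57 + $370.00 + $207.73 + $18.58 = $4,489.47
Net pay = $13,666.61 − $4,489.47 = $9,177.14

$9,177.14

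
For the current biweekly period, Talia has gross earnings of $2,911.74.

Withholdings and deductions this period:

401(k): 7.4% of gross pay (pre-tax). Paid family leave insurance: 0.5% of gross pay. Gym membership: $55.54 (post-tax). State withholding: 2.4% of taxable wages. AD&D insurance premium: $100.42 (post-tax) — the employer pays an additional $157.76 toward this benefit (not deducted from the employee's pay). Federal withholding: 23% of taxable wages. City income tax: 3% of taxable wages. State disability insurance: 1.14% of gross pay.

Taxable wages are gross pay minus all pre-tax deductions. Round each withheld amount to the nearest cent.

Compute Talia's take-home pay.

401(k): $2,911.74 × 0.074 = $215.47
Taxable wages = $2,911.74 − $215.47 = $2,696.27
City income tax: $2,696.27 × 0.03 = $80.89
Federal withholding: $2,696.27 × 0.23 = $620.14
State withholding: $2,696.27 × 0.024 = $64.71
Paid family leave insurance: $2,911.74 × 0.005 = $14.56
State disability insurance: $2,911.74 × 0.0114 = $33.19
AD&D insurance premium: $100.42
Gym membership: $55.54
(Employer's $157.76 toward AD&D insurance premium is not withheld from the employee.)
Total deductions = $215.47 + $80.89 + $620.14 + $64.71 + $14.56 + $33.19 + $100.42 + $55.54 = $1,184.92
Net pay = $2,911.74 − $1,184.92 = $1,726.82

$1,726.82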